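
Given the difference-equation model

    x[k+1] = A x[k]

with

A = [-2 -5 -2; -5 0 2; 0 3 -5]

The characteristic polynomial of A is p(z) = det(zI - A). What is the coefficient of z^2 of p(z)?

7

Expand det(zI - A) for the 3×3 matrix.
p(z) = z^3 + 7z^2 - 21z - 167.
(Check: constant term = det(-A) = (-1)^3 det A = -167; coefficient of z^2 = -tr A = 7.)
The coefficient of z^2 is 7.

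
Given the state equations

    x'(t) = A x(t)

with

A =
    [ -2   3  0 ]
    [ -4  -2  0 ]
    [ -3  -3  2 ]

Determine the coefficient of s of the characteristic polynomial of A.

Expand det(sI - A) for the 3×3 matrix.
p(s) = s^3 + 2s^2 + 8s - 32.
(Check: constant term = det(-A) = (-1)^3 det A = -32; coefficient of s^2 = -tr A = 2.)
The coefficient of s is 8.

8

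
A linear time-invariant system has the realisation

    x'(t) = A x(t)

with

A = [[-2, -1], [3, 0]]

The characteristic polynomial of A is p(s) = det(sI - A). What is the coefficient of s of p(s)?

For a 2×2 matrix, det(sI - A) = s^2 - (tr A)s + det A.
tr A = -2, det A = 3.
So p(s) = s^2 + 2s + 3.
The coefficient of s is 2.

2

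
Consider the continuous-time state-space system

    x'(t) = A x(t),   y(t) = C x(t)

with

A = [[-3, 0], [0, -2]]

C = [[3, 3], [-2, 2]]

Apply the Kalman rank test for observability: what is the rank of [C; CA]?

2

CA = [[-9, -6], [6, -4]]
Observability matrix O = [C; CA] = [[3, 3], [-2, 2], [-9, -6], [6, -4]]
Take the 2×2 submatrix of O formed by rows 1, 2: [[3, 3], [-2, 2]]. Its determinant is 3·2 - 3·(-2) = 6 - (-6) = 12 ≠ 0.
So rank(O) ≥ 2; since O has 2 columns, rank(O) = 2.
rank(O) = 2 = n, so the pair (A, C) is completely observable.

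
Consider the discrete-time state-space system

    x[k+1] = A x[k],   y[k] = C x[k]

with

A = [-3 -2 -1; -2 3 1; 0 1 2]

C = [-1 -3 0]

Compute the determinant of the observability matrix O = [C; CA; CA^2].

-676

CA = [[9, -7, -2]]
CA^2 = [[-13, -41, -20]]
Observability matrix O = [C; CA; CA^2] = [[-1, -3, 0], [9, -7, -2], [-13, -41, -20]]
Expanding along the first row, det(O) = (-1)·((-7)·(-20) - (-2)·(-41)) - (-3)·(9·(-20) - (-2)·(-13)) + 0·(9·(-41) - (-7)·(-13)) = (-1)·58 - (-3)·(-206) + 0·(-460) = -676
Since det(O) ≠ 0, rank(O) = 3 and the system is completely observable.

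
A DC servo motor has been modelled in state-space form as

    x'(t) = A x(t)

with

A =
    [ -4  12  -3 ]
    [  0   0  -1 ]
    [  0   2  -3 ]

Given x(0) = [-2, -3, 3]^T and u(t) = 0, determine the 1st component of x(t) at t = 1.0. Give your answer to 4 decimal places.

det(sI - A) = s^3 - (tr A)s^2 + (M11 + M22 + M33)s - det A, where Mii is the 2×2 principal minor of A obtained by deleting row i and column i.
tr A = (-4) + 0 + (-3) = -7; M11 = 0·(-3) - (-1)·2 = 0 - (-2) = 2; M22 = (-4)·(-3) - (-3)·0 = 12 - 0 = 12; M33 = (-4)·0 - 12·0 = 0 - 0 = 0; sum of minors = 14.
det A = (-4)·(0·(-3) - (-1)·2) - 12·(0·(-3) - (-1)·0) + (-3)·(0·2 - 0·0) = (-4)·2 - 12·0 + (-3)·0 = -8.
So p(s) = det(sI - A) = s^3 + 7s^2 + 14s + 8.
Rational-root test: any integer root divides 8. Testing small divisors, s = -1 works: p(-1) = -1 + 7 + (-14) + 8 = 0, so (s + 1) is a factor.
Dividing, p(s) = (s + 1)(s^2 + 6s + 8).
Factor s^2 + 6s + 8: two numbers with sum -6 and product 8 are -2 and -4, so s^2 + 6s + 8 = (s + 2)(s + 4).
Hence p(s) = (s + 1) (s + 2) (s + 4), with roots -4, -2, -1.
The eigenvalues -4, -2, -1 are distinct and real, so A is diagonalisable and x(t) = e^{At} x(0) = V diag(e^{λ_i t}) V^{-1} x(0), where the columns of V are the eigenvectors.
λ = -4: A - (-4)I = [[0, 12, -3], [0, 4, -1], [0, 2, 1]]. v must be orthogonal to every row; (row 1) × (row 3) = [18, 0, 0], so take v_1 = [1, 0, 0]^T.
λ = -2: A - (-2)I = [[-2, 12, -3], [0, 2, -1], [0, 2, -1]]. v must be orthogonal to every row; (row 1) × (row 2) = [-6, -2, -4], so take v_2 = [3, 1, 2]^T.
λ = -1: A - (-1)I = [[-3, 12, -3], [0, 1, -1], [0, 2, -2]]. v must be orthogonal to every row; (row 1) × (row 2) = [-9, -3, -3], so take v_3 = [3, 1, 1]^T.
V = [v_1 v_2 v_3] = [[1, 3, 3], [0, 1, 1], [0, 2, 1]] has det V = -1, so V^{-1} = adj(V)/det V = [[1, -3, 0], [0, -1, 1], [0, 2, -1]].
Modal coordinates z(0) = V^{-1} x(0): 1·(-2) + (-3)·(-3) + 0·3 = 7; 0·(-2) + (-1)·(-3) + 1·3 = 6; 0·(-2) + 2·(-3) + (-1)·3 = -9; so z(0) = [7, 6, -9]^T.
x_1(t) = Σ_i (v_i)_1 · z_i(0) · e^{λ_i t} (row 1 of V times the modal terms).
x_1(1.0) = 1·7·e^{-4·1.0} + 3·6·e^{-2·1.0} + 3·(-9)·e^{-1·1.0} = 7·0.018316 + 18·0.135335 + (-27)·0.367879 = -7.3685.

-7.3685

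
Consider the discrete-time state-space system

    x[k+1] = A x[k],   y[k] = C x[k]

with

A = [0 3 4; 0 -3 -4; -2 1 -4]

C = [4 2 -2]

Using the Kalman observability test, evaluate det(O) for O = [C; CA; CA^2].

CA = [[4, 4, 16]]
CA^2 = [[-32, 16, -64]]
Observability matrix O = [C; CA; CA^2] = [[4, 2, -2], [4, 4, 16], [-32, 16, -64]]
Expanding along the first row, det(O) = 4·(4·(-64) - 16·16) - 2·(4·(-64) - 16·(-32)) + (-2)·(4·16 - 4·(-32)) = 4·(-512) - 2·256 + (-2)·192 = -2944
Since det(O) ≠ 0, rank(O) = 3 and the system is completely observable.

-2944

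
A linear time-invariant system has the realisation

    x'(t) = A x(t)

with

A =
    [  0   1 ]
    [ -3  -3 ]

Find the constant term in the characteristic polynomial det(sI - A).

For a 2×2 matrix, det(sI - A) = s^2 - (tr A)s + det A.
tr A = -3, det A = 3.
So p(s) = s^2 + 3s + 3.
The constant term is 3.

3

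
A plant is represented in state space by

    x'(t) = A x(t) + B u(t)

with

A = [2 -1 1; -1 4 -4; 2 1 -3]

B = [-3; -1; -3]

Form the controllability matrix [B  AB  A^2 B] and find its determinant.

996

AB = [[-8], [11], [2]]
A^2B = [[-25], [44], [-11]]
Controllability matrix C = [B  AB  A^2B] = [[-3, -8, -25], [-1, 11, 44], [-3, 2, -11]]
Expanding along the first row, det(C) = (-3)·(11·(-11) - 44·2) - (-8)·((-1)·(-11) - 44·(-3)) + (-25)·((-1)·2 - 11·(-3)) = (-3)·(-209) - (-8)·143 + (-25)·31 = 996
Since det(C) ≠ 0, rank(C) = 3 and the system is completely controllable.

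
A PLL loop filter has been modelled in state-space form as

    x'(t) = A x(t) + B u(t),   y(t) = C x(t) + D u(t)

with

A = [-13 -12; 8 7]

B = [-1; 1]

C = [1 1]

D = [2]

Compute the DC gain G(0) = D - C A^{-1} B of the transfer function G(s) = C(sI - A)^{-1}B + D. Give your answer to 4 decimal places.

G(0) = C(-A)^{-1}B + D = -C A^{-1} B + D.
det A = 5, so A^{-1} = (1/5)·adj(A) = [[7/5, 12/5], [-8/5, -13/5]]
A^{-1} B = [1, -1]^T
C A^{-1} B = 0
G(0) = D - C A^{-1} B = 2 - (0) = 2

2.0000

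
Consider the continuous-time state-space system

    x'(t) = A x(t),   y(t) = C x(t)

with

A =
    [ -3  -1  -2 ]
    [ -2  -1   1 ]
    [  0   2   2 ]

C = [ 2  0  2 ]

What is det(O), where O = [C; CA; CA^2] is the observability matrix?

-48

CA = [[-6, 2, 0]]
CA^2 = [[14, 4, 14]]
Observability matrix O = [C; CA; CA^2] = [[2, 0, 2], [-6, 2, 0], [14, 4, 14]]
Expanding along the first row, det(O) = 2·(2·14 - 0·4) - 0·((-6)·14 - 0·14) + 2·((-6)·4 - 2·14) = 2·28 - 0·(-84) + 2·(-52) = -48
Since det(O) ≠ 0, rank(O) = 3 and the system is completely observable.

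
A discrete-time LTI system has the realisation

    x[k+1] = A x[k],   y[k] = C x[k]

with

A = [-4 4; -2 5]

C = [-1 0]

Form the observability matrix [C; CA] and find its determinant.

4

CA = [[4, -4]]
Observability matrix O = [C; CA] = [[-1, 0], [4, -4]]
det(O) = (-1)·(-4) - 0·4 = 4 - 0 = 4
Since det(O) ≠ 0, rank(O) = 2 and the system is completely observable.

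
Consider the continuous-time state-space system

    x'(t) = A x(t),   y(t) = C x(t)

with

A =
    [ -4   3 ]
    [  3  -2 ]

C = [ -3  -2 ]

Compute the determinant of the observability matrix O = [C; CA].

CA = [[6, -5]]
Observability matrix O = [C; CA] = [[-3, -2], [6, -5]]
det(O) = (-3)·(-5) - (-2)·6 = 15 - (-12) = 27
Since det(O) ≠ 0, rank(O) = 2 and the system is completely observable.

27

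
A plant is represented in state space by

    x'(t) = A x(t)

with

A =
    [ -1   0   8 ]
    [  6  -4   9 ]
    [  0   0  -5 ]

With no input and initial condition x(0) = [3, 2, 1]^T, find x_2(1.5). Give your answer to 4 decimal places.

2.2057

det(sI - A) = s^3 - (tr A)s^2 + (M11 + M22 + M33)s - det A, where Mii is the 2×2 principal minor of A obtained by deleting row i and column i.
tr A = (-1) + (-4) + (-5) = -10; M11 = (-4)·(-5) - 9·0 = 20 - 0 = 20; M22 = (-1)·(-5) - 8·0 = 5 - 0 = 5; M33 = (-1)·(-4) - 0·6 = 4 - 0 = 4; sum of minors = 29.
det A = (-1)·((-4)·(-5) - 9·0) - 0·(6·(-5) - 9·0) + 8·(6·0 - (-4)·0) = (-1)·20 - 0·(-30) + 8·0 = -20.
So p(s) = det(sI - A) = s^3 + 10s^2 + 29s + 20.
Rational-root test: any integer root divides 20. Testing small divisors, s = -1 works: p(-1) = -1 + 10 + (-29) + 20 = 0, so (s + 1) is a factor.
Dividing, p(s) = (s + 1)(s^2 + 9s + 20).
Factor s^2 + 9s + 20: two numbers with sum -9 and product 20 are -4 and -5, so s^2 + 9s + 20 = (s + 4)(s + 5).
Hence p(s) = (s + 1) (s + 4) (s + 5), with roots -5, -4, -1.
The eigenvalues -5, -4, -1 are distinct and real, so A is diagonalisable and x(t) = e^{At} x(0) = V diag(e^{λ_i t}) V^{-1} x(0), where the columns of V are the eigenvectors.
λ = -5: A - (-5)I = [[4, 0, 8], [6, 1, 9], [0, 0, 0]]. v must be orthogonal to every row; (row 1) × (row 2) = [-8, 12, 4], so take v_1 = [-2, 3, 1]^T.
λ = -4: A - (-4)I = [[3, 0, 8], [6, 0, 9], [0, 0, -1]]. v must be orthogonal to every row; (row 1) × (row 2) = [0, 21, 0], so take v_2 = [0, 1, 0]^T.
λ = -1: A - (-1)I = [[0, 0, 8], [6, -3, 9], [0, 0, -4]]. v must be orthogonal to every row; (row 1) × (row 2) = [24, 48, 0], so take v_3 = [1, 2, 0]^T.
V = [v_1 v_2 v_3] = [[-2, 0, 1], [3, 1, 2], [1, 0, 0]] has det V = -1, so V^{-1} = adj(V)/det V = [[0, 0, 1], [-2, 1, -7], [1, 0, 2]].
Modal coordinates z(0) = V^{-1} x(0): 0·3 + 0·2 + 1·1 = 1; (-2)·3 + 1·2 + (-7)·1 = -11; 1·3 + 0·2 + 2·1 = 5; so z(0) = [1, -11, 5]^T.
x_2(t) = Σ_i (v_i)_2 · z_i(0) · e^{λ_i t} (row 2 of V times the modal terms).
x_2(1.5) = 3·1·e^{-5·1.5} + 1·(-11)·e^{-4·1.5} + 2·5·e^{-1·1.5} = 3·0.000553 + (-11)·0.002479 + 10·0.223130 = 2.2057.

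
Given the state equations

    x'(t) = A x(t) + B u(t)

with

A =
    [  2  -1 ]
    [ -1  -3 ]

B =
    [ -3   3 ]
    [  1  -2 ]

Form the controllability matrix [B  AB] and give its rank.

2

AB = [[-7, 8], [0, 3]]
Controllability matrix C = [B  AB] = [[-3, 3, -7, 8], [1, -2, 0, 3]]
Take the 2×2 submatrix of C formed by columns 1, 2: [[-3, 3], [1, -2]]. Its determinant is (-3)·(-2) - 3·1 = 6 - 3 = 3 ≠ 0.
So rank(C) ≥ 2; since C has 2 rows, rank(C) = 2.
rank(C) = 2 = n, so the pair (A, B) is completely controllable.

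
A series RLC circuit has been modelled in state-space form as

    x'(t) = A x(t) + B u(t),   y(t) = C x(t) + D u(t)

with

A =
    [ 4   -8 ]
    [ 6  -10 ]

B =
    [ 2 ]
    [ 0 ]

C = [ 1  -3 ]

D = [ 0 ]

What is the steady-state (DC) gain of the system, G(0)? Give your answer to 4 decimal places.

-2.0000

G(0) = C(-A)^{-1}B + D = -C A^{-1} B + D.
det A = 8, so A^{-1} = (1/8)·adj(A) = [[-5/4, 1], [-3/4, 1/2]]
A^{-1} B = [-5/2, -3/2]^T
C A^{-1} B = 2
G(0) = D - C A^{-1} B = 0 - (2) = -2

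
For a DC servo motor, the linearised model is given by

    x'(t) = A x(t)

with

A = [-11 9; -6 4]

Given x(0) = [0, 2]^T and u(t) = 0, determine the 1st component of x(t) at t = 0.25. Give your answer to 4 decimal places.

1.9202

det(sI - A) = s^2 - (tr A)s + det A, with tr A = (-11) + 4 = -7 and det A = (-11)·4 - 9·(-6) = -44 - (-54) = 10.
So p(s) = det(sI - A) = s^2 + 7s + 10.
Factor s^2 + 7s + 10: two numbers with sum -7 and product 10 are -2 and -5, so s^2 + 7s + 10 = (s + 2)(s + 5).
Hence p(s) = (s + 2) (s + 5), with roots -5, -2.
The eigenvalues -5, -2 are distinct and real, so A is diagonalisable and x(t) = e^{At} x(0) = V diag(e^{λ_i t}) V^{-1} x(0), where the columns of V are the eigenvectors.
λ = -5: A - (-5)I = [[-6, 9], [-6, 9]]. Row 1 gives (-6)·v1 + 9·v2 = 0, so take v_1 = [-3, -2]^T.
λ = -2: A - (-2)I = [[-9, 9], [-6, 6]]. Row 1 gives (-9)·v1 + 9·v2 = 0, so take v_2 = [1, 1]^T.
V = [v_1 v_2] = [[-3, 1], [-2, 1]] has det V = -1, so V^{-1} = adj(V)/det V = [[-1, 1], [-2, 3]].
Modal coordinates z(0) = V^{-1} x(0): (-1)·0 + 1·2 = 2; (-2)·0 + 3·2 = 6; so z(0) = [2, 6]^T.
x_1(t) = Σ_i (v_i)_1 · z_i(0) · e^{λ_i t} (row 1 of V times the modal terms).
x_1(0.25) = (-3)·2·e^{-5·0.25} + 1·6·e^{-2·0.25} = (-6)·0.286505 + 6·0.606531 = 1.9202.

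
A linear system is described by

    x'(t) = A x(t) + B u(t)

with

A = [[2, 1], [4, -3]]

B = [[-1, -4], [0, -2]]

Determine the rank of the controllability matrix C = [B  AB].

2

AB = [[-2, -10], [-4, -10]]
Controllability matrix C = [B  AB] = [[-1, -4, -2, -10], [0, -2, -4, -10]]
Take the 2×2 submatrix of C formed by columns 1, 2: [[-1, -4], [0, -2]]. Its determinant is (-1)·(-2) - (-4)·0 = 2 - 0 = 2 ≠ 0.
So rank(C) ≥ 2; since C has 2 rows, rank(C) = 2.
rank(C) = 2 = n, so the pair (A, B) is completely controllable.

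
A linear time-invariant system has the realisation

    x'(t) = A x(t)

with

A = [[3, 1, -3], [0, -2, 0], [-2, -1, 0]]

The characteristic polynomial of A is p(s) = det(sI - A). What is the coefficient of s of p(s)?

Expand det(sI - A) for the 3×3 matrix.
p(s) = s^3 - s^2 - 12s - 12.
(Check: constant term = det(-A) = (-1)^3 det A = -12; coefficient of s^2 = -tr A = -1.)
The coefficient of s is -12.

-12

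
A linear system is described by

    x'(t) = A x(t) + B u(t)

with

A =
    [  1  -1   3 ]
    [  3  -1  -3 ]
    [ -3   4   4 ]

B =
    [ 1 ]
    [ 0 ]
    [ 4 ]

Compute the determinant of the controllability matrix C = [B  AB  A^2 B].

2754

AB = [[13], [-9], [13]]
A^2B = [[61], [9], [-23]]
Controllability matrix C = [B  AB  A^2B] = [[1, 13, 61], [0, -9, 9], [4, 13, -23]]
Expanding along the first row, det(C) = 1·((-9)·(-23) - 9·13) - 13·(0·(-23) - 9·4) + 61·(0·13 - (-9)·4) = 1·90 - 13·(-36) + 61·36 = 2754
Since det(C) ≠ 0, rank(C) = 3 and the system is completely controllable.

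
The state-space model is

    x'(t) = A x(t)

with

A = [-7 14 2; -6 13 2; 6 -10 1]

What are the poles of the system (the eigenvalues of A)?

-1, 3, 5

det(sI - A) = s^3 - (tr A)s^2 + (M11 + M22 + M33)s - det A, where Mii is the 2×2 principal minor of A obtained by deleting row i and column i.
tr A = (-7) + 13 + 1 = 7; M11 = 13·1 - 2·(-10) = 13 - (-20) = 33; M22 = (-7)·1 - 2·6 = -7 - 12 = -19; M33 = (-7)·13 - 14·(-6) = -91 - (-84) = -7; sum of minors = 7.
det A = (-7)·(13·1 - 2·(-10)) - 14·((-6)·1 - 2·6) + 2·((-6)·(-10) - 13·6) = (-7)·33 - 14·(-18) + 2·(-18) = -15.
So p(s) = det(sI - A) = s^3 - 7s^2 + 7s + 15.
Rational-root test: any integer root divides 15. Testing small divisors, s = -1 works: p(-1) = -1 + (-7) + (-7) + 15 = 0, so (s + 1) is a factor.
Dividing, p(s) = (s + 1)(s^2 - 8s + 15).
Factor s^2 - 8s + 15: two numbers with sum 8 and product 15 are 5 and 3, so s^2 - 8s + 15 = (s - 5)(s - 3).
Hence p(s) = (s - 5) (s - 3) (s + 1), with roots -1, 3, 5.
At least one eigenvalue has non-negative real part, so the system is not asymptotically stable.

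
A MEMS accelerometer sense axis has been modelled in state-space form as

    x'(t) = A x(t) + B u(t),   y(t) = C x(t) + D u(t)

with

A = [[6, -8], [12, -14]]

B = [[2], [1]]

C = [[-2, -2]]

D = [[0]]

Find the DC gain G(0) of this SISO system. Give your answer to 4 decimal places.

-6.3333

G(0) = C(-A)^{-1}B + D = -C A^{-1} B + D.
det A = 12, so A^{-1} = (1/12)·adj(A) = [[-7/6, 2/3], [-1, 1/2]]
A^{-1} B = [-5/3, -3/2]^T
C A^{-1} B = 19/3
G(0) = D - C A^{-1} B = 0 - (19/3) = -19/3 ≈ -6.3333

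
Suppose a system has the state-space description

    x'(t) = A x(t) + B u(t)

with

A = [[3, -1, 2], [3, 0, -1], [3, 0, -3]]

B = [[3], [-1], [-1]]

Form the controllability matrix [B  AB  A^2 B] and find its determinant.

AB = [[8], [10], [12]]
A^2B = [[38], [12], [-12]]
Controllability matrix C = [B  AB  A^2B] = [[3, 8, 38], [-1, 10, 12], [-1, 12, -12]]
Expanding along the first row, det(C) = 3·(10·(-12) - 12·12) - 8·((-1)·(-12) - 12·(-1)) + 38·((-1)·12 - 10·(-1)) = 3·(-264) - 8·24 + 38·(-2) = -1060
Since det(C) ≠ 0, rank(C) = 3 and the system is completely controllable.

-1060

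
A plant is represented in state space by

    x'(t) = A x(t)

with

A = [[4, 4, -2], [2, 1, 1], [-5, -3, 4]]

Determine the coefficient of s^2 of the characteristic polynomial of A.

-9

Expand det(sI - A) for the 3×3 matrix.
p(s) = s^3 - 9s^2 + 9s + 22.
(Check: constant term = det(-A) = (-1)^3 det A = 22; coefficient of s^2 = -tr A = -9.)
The coefficient of s^2 is -9.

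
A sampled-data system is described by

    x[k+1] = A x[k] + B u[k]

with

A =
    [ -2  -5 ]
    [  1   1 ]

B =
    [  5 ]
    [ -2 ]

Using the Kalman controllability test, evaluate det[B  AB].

AB = [[0], [3]]
Controllability matrix C = [B  AB] = [[5, 0], [-2, 3]]
det(C) = 5·3 - 0·(-2) = 15 - 0 = 15
Since det(C) ≠ 0, rank(C) = 2 and the system is completely controllable.

15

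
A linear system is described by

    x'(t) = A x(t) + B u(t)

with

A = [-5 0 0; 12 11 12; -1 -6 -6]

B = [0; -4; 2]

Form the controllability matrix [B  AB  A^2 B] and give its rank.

AB = [[0], [-20], [12]]
A^2B = [[0], [-76], [48]]
Controllability matrix C = [B  AB  A^2B] = [[0, 0, 0], [-4, -20, -76], [2, 12, 48]]
Row 1 of C is identically zero, so rank(C) ≤ 2.
The 2×2 minor from rows 2, 3, columns 1, 2 is (-4)·12 - (-20)·2 = -48 - (-40) = -8 ≠ 0, so rank(C) = 2.
rank(C) = 2 < n = 3, so the pair (A, B) is not completely controllable.

2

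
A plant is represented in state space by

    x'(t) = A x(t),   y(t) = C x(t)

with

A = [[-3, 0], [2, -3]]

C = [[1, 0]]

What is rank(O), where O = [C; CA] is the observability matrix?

1

CA = [[-3, 0]]
Observability matrix O = [C; CA] = [[1, 0], [-3, 0]]
Every row of O is a scalar multiple of row 1 = [1, 0] (multipliers 1, -3), so the rows span a one-dimensional space.
O ≠ 0, hence rank(O) = 1.
rank(O) = 1 < n = 2, so the pair (A, C) is not completely observable.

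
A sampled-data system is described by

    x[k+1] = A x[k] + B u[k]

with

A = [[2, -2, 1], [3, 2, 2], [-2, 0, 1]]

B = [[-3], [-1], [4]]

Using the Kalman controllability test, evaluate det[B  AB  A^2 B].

542

AB = [[0], [-3], [10]]
A^2B = [[16], [14], [10]]
Controllability matrix C = [B  AB  A^2B] = [[-3, 0, 16], [-1, -3, 14], [4, 10, 10]]
Expanding along the first row, det(C) = (-3)·((-3)·10 - 14·10) - 0·((-1)·10 - 14·4) + 16·((-1)·10 - (-3)·4) = (-3)·(-170) - 0·(-66) + 16·2 = 542
Since det(C) ≠ 0, rank(C) = 3 and the system is completely controllable.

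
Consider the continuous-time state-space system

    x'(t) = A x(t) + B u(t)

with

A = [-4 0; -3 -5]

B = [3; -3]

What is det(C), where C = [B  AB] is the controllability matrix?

AB = [[-12], [6]]
Controllability matrix C = [B  AB] = [[3, -12], [-3, 6]]
det(C) = 3·6 - (-12)·(-3) = 18 - 36 = -18
Since det(C) ≠ 0, rank(C) = 2 and the system is completely controllable.

-18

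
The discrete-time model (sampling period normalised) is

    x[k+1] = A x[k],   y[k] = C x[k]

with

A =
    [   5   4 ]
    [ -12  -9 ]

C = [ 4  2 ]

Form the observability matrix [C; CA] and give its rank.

1

CA = [[-4, -2]]
Observability matrix O = [C; CA] = [[4, 2], [-4, -2]]
Every row of O is a scalar multiple of row 1 = [4, 2] (multipliers 1, -1), so the rows span a one-dimensional space.
O ≠ 0, hence rank(O) = 1.
rank(O) = 1 < n = 2, so the pair (A, C) is not completely observable.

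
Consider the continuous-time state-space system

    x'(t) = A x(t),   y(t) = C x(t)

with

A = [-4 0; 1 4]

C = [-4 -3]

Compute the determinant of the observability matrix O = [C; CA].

87

CA = [[13, -12]]
Observability matrix O = [C; CA] = [[-4, -3], [13, -12]]
det(O) = (-4)·(-12) - (-3)·13 = 48 - (-39) = 87
Since det(O) ≠ 0, rank(O) = 2 and the system is completely observable.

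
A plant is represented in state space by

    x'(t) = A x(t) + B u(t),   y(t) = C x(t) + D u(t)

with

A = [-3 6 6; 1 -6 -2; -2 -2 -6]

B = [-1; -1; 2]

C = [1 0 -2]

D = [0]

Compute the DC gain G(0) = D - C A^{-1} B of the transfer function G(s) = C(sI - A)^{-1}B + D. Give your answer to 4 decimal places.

G(0) = C(-A)^{-1}B + D = -C A^{-1} B + D.
det A = -120, so A^{-1} = (1/-120)·adj(A) = [[-4/15, -1/5, -1/5], [-1/12, -1/4, 0], [7/60, 3/20, -1/10]]
A^{-1} B = [1/15, 1/3, -7/15]^T
C A^{-1} B = 1
G(0) = D - C A^{-1} B = 0 - (1) = -1

-1.0000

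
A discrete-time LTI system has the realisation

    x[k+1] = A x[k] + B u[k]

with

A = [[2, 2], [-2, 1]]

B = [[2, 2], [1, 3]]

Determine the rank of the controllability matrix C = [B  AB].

2

AB = [[6, 10], [-3, -1]]
Controllability matrix C = [B  AB] = [[2, 2, 6, 10], [1, 3, -3, -1]]
Take the 2×2 submatrix of C formed by columns 1, 2: [[2, 2], [1, 3]]. Its determinant is 2·3 - 2·1 = 6 - 2 = 4 ≠ 0.
So rank(C) ≥ 2; since C has 2 rows, rank(C) = 2.
rank(C) = 2 = n, so the pair (A, B) is completely controllable.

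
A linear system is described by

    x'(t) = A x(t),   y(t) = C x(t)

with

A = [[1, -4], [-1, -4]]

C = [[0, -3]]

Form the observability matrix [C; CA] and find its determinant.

CA = [[3, 12]]
Observability matrix O = [C; CA] = [[0, -3], [3, 12]]
det(O) = 0·12 - (-3)·3 = 0 - (-9) = 9
Since det(O) ≠ 0, rank(O) = 2 and the system is completely observable.

9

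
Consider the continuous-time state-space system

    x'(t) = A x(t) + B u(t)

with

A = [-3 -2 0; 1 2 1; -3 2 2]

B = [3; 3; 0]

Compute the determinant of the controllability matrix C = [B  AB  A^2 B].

AB = [[-15], [9], [-3]]
A^2B = [[27], [0], [57]]
Controllability matrix C = [B  AB  A^2B] = [[3, -15, 27], [3, 9, 0], [0, -3, 57]]
Expanding along the first row, det(C) = 3·(9·57 - 0·(-3)) - (-15)·(3·57 - 0·0) + 27·(3·(-3) - 9·0) = 3·513 - (-15)·171 + 27·(-9) = 3861
Since det(C) ≠ 0, rank(C) = 3 and the system is completely controllable.

3861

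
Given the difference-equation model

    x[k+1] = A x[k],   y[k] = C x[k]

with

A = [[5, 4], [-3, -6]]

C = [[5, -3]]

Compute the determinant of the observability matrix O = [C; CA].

CA = [[34, 38]]
Observability matrix O = [C; CA] = [[5, -3], [34, 38]]
det(O) = 5·38 - (-3)·34 = 190 - (-102) = 292
Since det(O) ≠ 0, rank(O) = 2 and the system is completely observable.

292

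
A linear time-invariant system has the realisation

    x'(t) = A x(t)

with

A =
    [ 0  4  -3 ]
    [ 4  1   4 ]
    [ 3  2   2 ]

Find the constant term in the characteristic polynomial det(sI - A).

-1

Expand det(sI - A) for the 3×3 matrix.
p(s) = s^3 - 3s^2 - 13s - 1.
(Check: constant term = det(-A) = (-1)^3 det A = -1; coefficient of s^2 = -tr A = -3.)
The constant term is -1.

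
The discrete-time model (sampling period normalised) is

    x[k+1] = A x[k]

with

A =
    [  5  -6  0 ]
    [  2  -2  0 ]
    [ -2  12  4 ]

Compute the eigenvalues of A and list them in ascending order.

det(zI - A) = z^3 - (tr A)z^2 + (M11 + M22 + M33)z - det A, where Mii is the 2×2 principal minor of A obtained by deleting row i and column i.
tr A = 5 + (-2) + 4 = 7; M11 = (-2)·4 - 0·12 = -8 - 0 = -8; M22 = 5·4 - 0·(-2) = 20 - 0 = 20; M33 = 5·(-2) - (-6)·2 = -10 - (-12) = 2; sum of minors = 14.
det A = 5·((-2)·4 - 0·12) - (-6)·(2·4 - 0·(-2)) + 0·(2·12 - (-2)·(-2)) = 5·(-8) - (-6)·8 + 0·20 = 8.
So p(z) = det(zI - A) = z^3 - 7z^2 + 14z - 8.
Rational-root test: any integer root divides -8. Testing small divisors, z = 1 works: p(1) = 1 + (-7) + 14 + (-8) = 0, so (z - 1) is a factor.
Dividing, p(z) = (z - 1)(z^2 - 6z + 8).
Factor z^2 - 6z + 8: two numbers with sum 6 and product 8 are 4 and 2, so z^2 - 6z + 8 = (z - 4)(z - 2).
Hence p(z) = (z - 4) (z - 2) (z - 1), with roots 1, 2, 4.

1, 2, 4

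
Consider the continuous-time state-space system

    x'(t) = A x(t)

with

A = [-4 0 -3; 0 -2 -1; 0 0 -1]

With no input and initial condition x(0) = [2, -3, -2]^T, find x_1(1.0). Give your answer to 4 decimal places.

det(sI - A) = s^3 - (tr A)s^2 + (M11 + M22 + M33)s - det A, where Mii is the 2×2 principal minor of A obtained by deleting row i and column i.
tr A = (-4) + (-2) + (-1) = -7; M11 = (-2)·(-1) - (-1)·0 = 2 - 0 = 2; M22 = (-4)·(-1) - (-3)·0 = 4 - 0 = 4; M33 = (-4)·(-2) - 0·0 = 8 - 0 = 8; sum of minors = 14.
det A = (-4)·((-2)·(-1) - (-1)·0) - 0·(0·(-1) - (-1)·0) + (-3)·(0·0 - (-2)·0) = (-4)·2 - 0·0 + (-3)·0 = -8.
So p(s) = det(sI - A) = s^3 + 7s^2 + 14s + 8.
Rational-root test: any integer root divides 8. Testing small divisors, s = -1 works: p(-1) = -1 + 7 + (-14) + 8 = 0, so (s + 1) is a factor.
Dividing, p(s) = (s + 1)(s^2 + 6s + 8).
Factor s^2 + 6s + 8: two numbers with sum -6 and product 8 are -2 and -4, so s^2 + 6s + 8 = (s + 2)(s + 4).
Hence p(s) = (s + 1) (s + 2) (s + 4), with roots -4, -2, -1.
The eigenvalues -4, -2, -1 are distinct and real, so A is diagonalisable and x(t) = e^{At} x(0) = V diag(e^{λ_i t}) V^{-1} x(0), where the columns of V are the eigenvectors.
λ = -4: A - (-4)I = [[0, 0, -3], [0, 2, -1], [0, 0, 3]]. v must be orthogonal to every row; (row 1) × (row 2) = [6, 0, 0], so take v_1 = [1, 0, 0]^T.
λ = -2: A - (-2)I = [[-2, 0, -3], [0, 0, -1], [0, 0, 1]]. v must be orthogonal to every row; (row 1) × (row 2) = [0, -2, 0], so take v_2 = [0, 1, 0]^T.
λ = -1: A - (-1)I = [[-3, 0, -3], [0, -1, -1], [0, 0, 0]]. v must be orthogonal to every row; (row 1) × (row 2) = [-3, -3, 3], so take v_3 = [-1, -1, 1]^T.
V = [v_1 v_2 v_3] = [[1, 0, -1], [0, 1, -1], [0, 0, 1]] has det V = 1, so V^{-1} = adj(V)/det V = [[1, 0, 1], [0, 1, 1], [0, 0, 1]].
Modal coordinates z(0) = V^{-1} x(0): 1·2 + 0·(-3) + 1·(-2) = 0; 0·2 + 1·(-3) + 1·(-2) = -5; 0·2 + 0·(-3) + 1·(-2) = -2; so z(0) = [0, -5, -2]^T.
x_1(t) = Σ_i (v_i)_1 · z_i(0) · e^{λ_i t} (row 1 of V times the modal terms).
x_1(1.0) = 1·0·e^{-4·1.0} + 0·(-5)·e^{-2·1.0} + (-1)·(-2)·e^{-1·1.0} = 0·0.018316 + 0·0.135335 + 2·0.367879 = 0.7358.

0.7358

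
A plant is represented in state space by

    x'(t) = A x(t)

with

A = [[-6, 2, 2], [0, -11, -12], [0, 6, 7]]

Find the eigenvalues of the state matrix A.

det(sI - A) = s^3 - (tr A)s^2 + (M11 + M22 + M33)s - det A, where Mii is the 2×2 principal minor of A obtained by deleting row i and column i.
tr A = (-6) + (-11) + 7 = -10; M11 = (-11)·7 - (-12)·6 = -77 - (-72) = -5; M22 = (-6)·7 - 2·0 = -42 - 0 = -42; M33 = (-6)·(-11) - 2·0 = 66 - 0 = 66; sum of minors = 19.
det A = (-6)·((-11)·7 - (-12)·6) - 2·(0·7 - (-12)·0) + 2·(0·6 - (-11)·0) = (-6)·(-5) - 2·0 + 2·0 = 30.
So p(s) = det(sI - A) = s^3 + 10s^2 + 19s - 30.
Rational-root test: any integer root divides -30. Testing small divisors, s = 1 works: p(1) = 1 + 10 + 19 + (-30) = 0, so (s - 1) is a factor.
Dividing, p(s) = (s - 1)(s^2 + 11s + 30).
Factor s^2 + 11s + 30: two numbers with sum -11 and product 30 are -5 and -6, so s^2 + 11s + 30 = (s + 5)(s + 6).
Hence p(s) = (s - 1) (s + 5) (s + 6), with roots -6, -5, 1.
At least one eigenvalue has non-negative real part, so the system is not asymptotically stable.

-6, -5, 1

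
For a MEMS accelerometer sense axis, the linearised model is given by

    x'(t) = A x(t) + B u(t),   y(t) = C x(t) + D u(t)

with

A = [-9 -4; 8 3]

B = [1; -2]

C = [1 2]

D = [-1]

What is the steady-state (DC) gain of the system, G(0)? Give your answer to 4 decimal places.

G(0) = C(-A)^{-1}B + D = -C A^{-1} B + D.
det A = 5, so A^{-1} = (1/5)·adj(A) = [[3/5, 4/5], [-8/5, -9/5]]
A^{-1} B = [-1, 2]^T
C A^{-1} B = 3
G(0) = D - C A^{-1} B = -1 - (3) = -4

-4.0000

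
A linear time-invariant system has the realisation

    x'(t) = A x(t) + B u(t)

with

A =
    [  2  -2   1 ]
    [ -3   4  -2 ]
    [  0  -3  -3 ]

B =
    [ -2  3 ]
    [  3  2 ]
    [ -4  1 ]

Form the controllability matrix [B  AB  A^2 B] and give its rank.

3

AB = [[-14, 3], [26, -3], [3, -9]]
A^2B = [[-77, 3], [140, -3], [-87, 36]]
Controllability matrix C = [B  AB  A^2B] = [[-2, 3, -14, 3, -77, 3], [3, 2, 26, -3, 140, -3], [-4, 1, 3, -9, -87, 36]]
Take the 3×3 submatrix of C formed by columns 1, 2, 3: [[-2, 3, -14], [3, 2, 26], [-4, 1, 3]]. Its determinant is (-2)·(2·3 - 26·1) - 3·(3·3 - 26·(-4)) + (-14)·(3·1 - 2·(-4)) = (-2)·(-20) - 3·113 + (-14)·11 = -453 ≠ 0.
So rank(C) ≥ 3; since C has 3 rows, rank(C) = 3.
rank(C) = 3 = n, so the pair (A, B) is completely controllable.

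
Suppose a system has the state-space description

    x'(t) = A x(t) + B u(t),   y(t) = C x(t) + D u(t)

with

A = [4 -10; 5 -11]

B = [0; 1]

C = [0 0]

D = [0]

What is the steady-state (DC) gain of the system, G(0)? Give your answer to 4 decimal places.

G(0) = C(-A)^{-1}B + D = -C A^{-1} B + D.
det A = 6, so A^{-1} = (1/6)·adj(A) = [[-11/6, 5/3], [-5/6, 2/3]]
A^{-1} B = [5/3, 2/3]^T
C A^{-1} B = 0
G(0) = D - C A^{-1} B = 0 - (0) = 0

0.0000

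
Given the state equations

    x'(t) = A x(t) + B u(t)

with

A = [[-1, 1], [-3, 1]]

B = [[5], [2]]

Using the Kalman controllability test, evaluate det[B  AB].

AB = [[-3], [-13]]
Controllability matrix C = [B  AB] = [[5, -3], [2, -13]]
det(C) = 5·(-13) - (-3)·2 = -65 - (-6) = -59
Since det(C) ≠ 0, rank(C) = 2 and the system is completely controllable.

-59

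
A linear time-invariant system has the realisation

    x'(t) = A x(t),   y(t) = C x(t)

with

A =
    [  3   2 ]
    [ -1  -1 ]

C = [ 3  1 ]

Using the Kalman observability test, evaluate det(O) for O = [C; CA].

7

CA = [[8, 5]]
Observability matrix O = [C; CA] = [[3, 1], [8, 5]]
det(O) = 3·5 - 1·8 = 15 - 8 = 7
Since det(O) ≠ 0, rank(O) = 2 and the system is completely observable.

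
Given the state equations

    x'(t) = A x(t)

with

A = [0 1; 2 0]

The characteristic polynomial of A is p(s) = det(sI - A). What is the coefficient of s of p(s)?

0

For a 2×2 matrix, det(sI - A) = s^2 - (tr A)s + det A.
tr A = 0, det A = -2.
So p(s) = s^2 - 2.
The coefficient of s is 0.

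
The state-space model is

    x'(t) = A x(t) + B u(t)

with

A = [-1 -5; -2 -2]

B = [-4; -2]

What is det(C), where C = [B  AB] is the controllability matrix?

AB = [[14], [12]]
Controllability matrix C = [B  AB] = [[-4, 14], [-2, 12]]
det(C) = (-4)·12 - 14·(-2) = -48 - (-28) = -20
Since det(C) ≠ 0, rank(C) = 2 and the system is completely controllable.

-20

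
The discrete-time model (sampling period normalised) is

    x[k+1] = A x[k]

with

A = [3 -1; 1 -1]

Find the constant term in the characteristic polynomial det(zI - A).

For a 2×2 matrix, det(zI - A) = z^2 - (tr A)z + det A.
tr A = 2, det A = -2.
So p(z) = z^2 - 2z - 2.
The constant term is -2.

-2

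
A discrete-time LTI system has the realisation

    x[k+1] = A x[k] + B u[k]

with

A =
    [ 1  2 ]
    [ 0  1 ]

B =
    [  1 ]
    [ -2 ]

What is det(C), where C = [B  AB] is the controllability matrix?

-8

AB = [[-3], [-2]]
Controllability matrix C = [B  AB] = [[1, -3], [-2, -2]]
det(C) = 1·(-2) - (-3)·(-2) = -2 - 6 = -8
Since det(C) ≠ 0, rank(C) = 2 and the system is completely controllable.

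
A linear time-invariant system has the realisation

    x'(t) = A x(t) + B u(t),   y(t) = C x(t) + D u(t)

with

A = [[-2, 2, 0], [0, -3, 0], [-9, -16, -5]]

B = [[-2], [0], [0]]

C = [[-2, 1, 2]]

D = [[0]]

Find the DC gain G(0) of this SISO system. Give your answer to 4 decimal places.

G(0) = C(-A)^{-1}B + D = -C A^{-1} B + D.
det A = -30, so A^{-1} = (1/-30)·adj(A) = [[-1/2, -1/3, 0], [0, -1/3, 0], [9/10, 5/3, -1/5]]
A^{-1} B = [1, 0, -9/5]^T
C A^{-1} B = -28/5
G(0) = D - C A^{-1} B = 0 - (-28/5) = 28/5 ≈ 5.6000

5.6000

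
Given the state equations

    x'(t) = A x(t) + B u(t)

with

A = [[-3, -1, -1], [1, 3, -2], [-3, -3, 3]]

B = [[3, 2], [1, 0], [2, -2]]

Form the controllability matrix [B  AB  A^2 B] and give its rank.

AB = [[-12, -4], [2, 6], [-6, -12]]
A^2B = [[40, 18], [6, 38], [12, -42]]
Controllability matrix C = [B  AB  A^2B] = [[3, 2, -12, -4, 40, 18], [1, 0, 2, 6, 6, 38], [2, -2, -6, -12, 12, -42]]
Take the 3×3 submatrix of C formed by columns 1, 2, 3: [[3, 2, -12], [1, 0, 2], [2, -2, -6]]. Its determinant is 3·(0·(-6) - 2·(-2)) - 2·(1·(-6) - 2·2) + (-12)·(1·(-2) - 0·2) = 3·4 - 2·(-10) + (-12)·(-2) = 56 ≠ 0.
So rank(C) ≥ 3; since C has 3 rows, rank(C) = 3.
rank(C) = 3 = n, so the pair (A, B) is completely controllable.

3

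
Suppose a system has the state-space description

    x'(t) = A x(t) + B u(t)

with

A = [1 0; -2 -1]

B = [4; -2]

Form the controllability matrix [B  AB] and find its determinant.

-16

AB = [[4], [-6]]
Controllability matrix C = [B  AB] = [[4, 4], [-2, -6]]
det(C) = 4·(-6) - 4·(-2) = -24 - (-8) = -16
Since det(C) ≠ 0, rank(C) = 2 and the system is completely controllable.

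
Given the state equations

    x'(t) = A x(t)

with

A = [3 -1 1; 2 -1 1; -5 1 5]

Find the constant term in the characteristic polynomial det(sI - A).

6

Expand det(sI - A) for the 3×3 matrix.
p(s) = s^3 - 7s^2 + 13s + 6.
(Check: constant term = det(-A) = (-1)^3 det A = 6; coefficient of s^2 = -tr A = -7.)
The constant term is 6.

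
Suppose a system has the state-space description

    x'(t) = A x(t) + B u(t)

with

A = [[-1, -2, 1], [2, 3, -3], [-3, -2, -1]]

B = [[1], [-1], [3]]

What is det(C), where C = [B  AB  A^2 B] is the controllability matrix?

AB = [[4], [-10], [-4]]
A^2B = [[12], [-10], [12]]
Controllability matrix C = [B  AB  A^2B] = [[1, 4, 12], [-1, -10, -10], [3, -4, 12]]
Expanding along the first row, det(C) = 1·((-10)·12 - (-10)·(-4)) - 4·((-1)·12 - (-10)·3) + 12·((-1)·(-4) - (-10)·3) = 1·(-160) - 4·18 + 12·34 = 176
Since det(C) ≠ 0, rank(C) = 3 and the system is completely controllable.

176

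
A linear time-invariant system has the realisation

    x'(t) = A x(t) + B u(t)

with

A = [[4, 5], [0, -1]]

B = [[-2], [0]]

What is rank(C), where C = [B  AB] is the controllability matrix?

AB = [[-8], [0]]
Controllability matrix C = [B  AB] = [[-2, -8], [0, 0]]
Every column of C is a scalar multiple of column 1 = [-2, 0] (multipliers 1, 4), so the columns span a one-dimensional space.
C ≠ 0, hence rank(C) = 1.
rank(C) = 1 < n = 2, so the pair (A, B) is not completely controllable.

1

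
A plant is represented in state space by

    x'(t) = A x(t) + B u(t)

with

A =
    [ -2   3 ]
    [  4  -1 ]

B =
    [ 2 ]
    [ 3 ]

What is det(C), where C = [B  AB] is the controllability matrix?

-5

AB = [[5], [5]]
Controllability matrix C = [B  AB] = [[2, 5], [3, 5]]
det(C) = 2·5 - 5·3 = 10 - 15 = -5
Since det(C) ≠ 0, rank(C) = 2 and the system is completely controllable.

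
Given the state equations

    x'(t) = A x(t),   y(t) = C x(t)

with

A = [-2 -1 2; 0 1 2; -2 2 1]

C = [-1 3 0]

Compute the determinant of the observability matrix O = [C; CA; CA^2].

-264

CA = [[2, 4, 4]]
CA^2 = [[-12, 10, 16]]
Observability matrix O = [C; CA; CA^2] = [[-1, 3, 0], [2, 4, 4], [-12, 10, 16]]
Expanding along the first row, det(O) = (-1)·(4·16 - 4·10) - 3·(2·16 - 4·(-12)) + 0·(2·10 - 4·(-12)) = (-1)·24 - 3·80 + 0·68 = -264
Since det(O) ≠ 0, rank(O) = 3 and the system is completely observable.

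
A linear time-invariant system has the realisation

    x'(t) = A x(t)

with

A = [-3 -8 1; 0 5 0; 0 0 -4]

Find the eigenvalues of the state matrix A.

det(sI - A) = s^3 - (tr A)s^2 + (M11 + M22 + M33)s - det A, where Mii is the 2×2 principal minor of A obtained by deleting row i and column i.
tr A = (-3) + 5 + (-4) = -2; M11 = 5·(-4) - 0·0 = -20 - 0 = -20; M22 = (-3)·(-4) - 1·0 = 12 - 0 = 12; M33 = (-3)·5 - (-8)·0 = -15 - 0 = -15; sum of minors = -23.
det A = (-3)·(5·(-4) - 0·0) - (-8)·(0·(-4) - 0·0) + 1·(0·0 - 5·0) = (-3)·(-20) - (-8)·0 + 1·0 = 60.
So p(s) = det(sI - A) = s^3 + 2s^2 - 23s - 60.
Rational-root test: any integer root divides -60. Testing small divisors, s = -3 works: p(-3) = -27 + 18 + 69 + (-60) = 0, so (s + 3) is a factor.
Dividing, p(s) = (s + 3)(s^2 - s - 20).
Factor s^2 - s - 20: two numbers with sum 1 and product -20 are 5 and -4, so s^2 - s - 20 = (s - 5)(s + 4).
Hence p(s) = (s - 5) (s + 3) (s + 4), with roots -4, -3, 5.
At least one eigenvalue has non-negative real part, so the system is not asymptotically stable.

-4, -3, 5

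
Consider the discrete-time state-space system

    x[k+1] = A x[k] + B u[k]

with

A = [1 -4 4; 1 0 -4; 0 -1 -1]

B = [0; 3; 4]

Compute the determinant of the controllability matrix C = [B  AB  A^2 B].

1956

AB = [[4], [-16], [-7]]
A^2B = [[40], [32], [23]]
Controllability matrix C = [B  AB  A^2B] = [[0, 4, 40], [3, -16, 32], [4, -7, 23]]
Expanding along the first row, det(C) = 0·((-16)·23 - 32·(-7)) - 4·(3·23 - 32·4) + 40·(3·(-7) - (-16)·4) = 0·(-144) - 4·(-59) + 40·43 = 1956
Since det(C) ≠ 0, rank(C) = 3 and the system is completely controllable.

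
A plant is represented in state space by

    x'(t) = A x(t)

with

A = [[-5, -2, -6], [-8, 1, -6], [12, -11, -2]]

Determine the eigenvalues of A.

-5, -4, 3

det(sI - A) = s^3 - (tr A)s^2 + (M11 + M22 + M33)s - det A, where Mii is the 2×2 principal minor of A obtained by deleting row i and column i.
tr A = (-5) + 1 + (-2) = -6; M11 = 1·(-2) - (-6)·(-11) = -2 - 66 = -68; M22 = (-5)·(-2) - (-6)·12 = 10 - (-72) = 82; M33 = (-5)·1 - (-2)·(-8) = -5 - 16 = -21; sum of minors = -7.
det A = (-5)·(1·(-2) - (-6)·(-11)) - (-2)·((-8)·(-2) - (-6)·12) + (-6)·((-8)·(-11) - 1·12) = (-5)·(-68) - (-2)·88 + (-6)·76 = 60.
So p(s) = det(sI - A) = s^3 + 6s^2 - 7s - 60.
Rational-root test: any integer root divides -60. Testing small divisors, s = 3 works: p(3) = 27 + 54 + (-21) + (-60) = 0, so (s - 3) is a factor.
Dividing, p(s) = (s - 3)(s^2 + 9s + 20).
Factor s^2 + 9s + 20: two numbers with sum -9 and product 20 are -4 and -5, so s^2 + 9s + 20 = (s + 4)(s + 5).
Hence p(s) = (s - 3) (s + 4) (s + 5), with roots -5, -4, 3.
At least one eigenvalue has non-negative real part, so the system is not asymptotically stable.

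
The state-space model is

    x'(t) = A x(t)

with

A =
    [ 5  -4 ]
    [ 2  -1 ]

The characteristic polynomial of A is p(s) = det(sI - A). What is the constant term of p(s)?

3

For a 2×2 matrix, det(sI - A) = s^2 - (tr A)s + det A.
tr A = 4, det A = 3.
So p(s) = s^2 - 4s + 3.
The constant term is 3.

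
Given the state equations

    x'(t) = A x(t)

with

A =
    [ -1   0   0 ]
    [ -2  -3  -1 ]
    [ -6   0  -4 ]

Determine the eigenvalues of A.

-4, -3, -1

det(sI - A) = s^3 - (tr A)s^2 + (M11 + M22 + M33)s - det A, where Mii is the 2×2 principal minor of A obtained by deleting row i and column i.
tr A = (-1) + (-3) + (-4) = -8; M11 = (-3)·(-4) - (-1)·0 = 12 - 0 = 12; M22 = (-1)·(-4) - 0·(-6) = 4 - 0 = 4; M33 = (-1)·(-3) - 0·(-2) = 3 - 0 = 3; sum of minors = 19.
det A = (-1)·((-3)·(-4) - (-1)·0) - 0·((-2)·(-4) - (-1)·(-6)) + 0·((-2)·0 - (-3)·(-6)) = (-1)·12 - 0·2 + 0·(-18) = -12.
So p(s) = det(sI - A) = s^3 + 8s^2 + 19s + 12.
Rational-root test: any integer root divides 12. Testing small divisors, s = -1 works: p(-1) = -1 + 8 + (-19) + 12 = 0, so (s + 1) is a factor.
Dividing, p(s) = (s + 1)(s^2 + 7s + 12).
Factor s^2 + 7s + 12: two numbers with sum -7 and product 12 are -3 and -4, so s^2 + 7s + 12 = (s + 3)(s + 4).
Hence p(s) = (s + 1) (s + 3) (s + 4), with roots -4, -3, -1.
All eigenvalues have negative real part, so the system is asymptotically stable.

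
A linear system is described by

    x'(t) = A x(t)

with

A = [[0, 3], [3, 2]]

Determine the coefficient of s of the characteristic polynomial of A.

For a 2×2 matrix, det(sI - A) = s^2 - (tr A)s + det A.
tr A = 2, det A = -9.
So p(s) = s^2 - 2s - 9.
The coefficient of s is -2.

-2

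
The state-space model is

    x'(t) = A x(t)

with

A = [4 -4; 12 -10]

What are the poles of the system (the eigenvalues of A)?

det(sI - A) = s^2 - (tr A)s + det A, with tr A = 4 + (-10) = -6 and det A = 4·(-10) - (-4)·12 = -40 - (-48) = 8.
So p(s) = det(sI - A) = s^2 + 6s + 8.
Factor s^2 + 6s + 8: two numbers with sum -6 and product 8 are -2 and -4, so s^2 + 6s + 8 = (s + 2)(s + 4).
Hence p(s) = (s + 2) (s + 4), with roots -4, -2.
All eigenvalues have negative real part, so the system is asymptotically stable.

-4, -2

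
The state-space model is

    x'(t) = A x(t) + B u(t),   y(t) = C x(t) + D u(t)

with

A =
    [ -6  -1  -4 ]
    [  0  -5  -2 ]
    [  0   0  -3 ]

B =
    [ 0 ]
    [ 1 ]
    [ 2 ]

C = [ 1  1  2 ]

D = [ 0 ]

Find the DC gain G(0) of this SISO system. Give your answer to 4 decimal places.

G(0) = C(-A)^{-1}B + D = -C A^{-1} B + D.
det A = -90, so A^{-1} = (1/-90)·adj(A) = [[-1/6, 1/30, 1/5], [0, -1/5, 2/15], [0, 0, -1/3]]
A^{-1} B = [13/30, 1/15, -2/3]^T
C A^{-1} B = -5/6
G(0) = D - C A^{-1} B = 0 - (-5/6) = 5/6 ≈ 0.8333

0.8333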